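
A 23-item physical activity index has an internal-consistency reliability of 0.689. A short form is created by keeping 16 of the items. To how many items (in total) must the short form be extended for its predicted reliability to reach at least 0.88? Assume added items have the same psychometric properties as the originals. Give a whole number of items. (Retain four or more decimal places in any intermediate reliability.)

77

First, r for the 16-item form: n = 16/23 = 0.6957, so r_16 = 0.6957·0.689/(1 + (0.6957 − 1)·0.689) = 0.6065
Then solve for n' with r_old = 0.6065, r_target = 0.88: n' = 0.88(1 − 0.6065)/[0.6065(1 − 0.88)] = 4.7579
Total items = 4.7579 × 16 = 76.13, rounded up to 77.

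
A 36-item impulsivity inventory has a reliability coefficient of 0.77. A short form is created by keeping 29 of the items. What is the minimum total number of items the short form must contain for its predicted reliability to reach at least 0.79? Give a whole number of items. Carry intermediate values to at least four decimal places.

First, r for the 29-item form: n = 29/36 = 0.8056, so r_29 = 0.8056·0.77/(1 + (0.8056 − 1)·0.77) = 0.7295
Then solve for n' with r_old = 0.7295, r_target = 0.79: n' = 0.79(1 − 0.7295)/[0.7295(1 − 0.79)] = 1.3949
Total items = 1.3949 × 29 = 40.45, rounded up to 41.

41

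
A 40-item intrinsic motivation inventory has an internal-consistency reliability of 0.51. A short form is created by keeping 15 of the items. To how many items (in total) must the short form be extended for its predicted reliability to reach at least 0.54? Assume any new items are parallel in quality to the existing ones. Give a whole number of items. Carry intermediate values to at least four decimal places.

Short-form reliability: n = 15/40 = 0.3750; r_15 = n·r/(1+(n−1)r) ≈ 0.2807
Then solve for n' with r_old = 0.2807, r_target = 0.54: n' = 0.54(1 − 0.2807)/[0.2807(1 − 0.54)] = 3.0082
Items = 3.0082 × 15 ≈ 45.12 → 46

46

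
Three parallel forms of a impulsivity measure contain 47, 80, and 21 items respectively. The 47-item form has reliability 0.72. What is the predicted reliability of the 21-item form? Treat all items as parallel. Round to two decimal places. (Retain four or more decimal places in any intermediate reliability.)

0.53

Only the ratio of lengths matters: n = 21/47 = 0.4468
r_{21} = n·r / (1 + (n − 1)·r) = 0.3217 / 0.6017 ≈ 0.5347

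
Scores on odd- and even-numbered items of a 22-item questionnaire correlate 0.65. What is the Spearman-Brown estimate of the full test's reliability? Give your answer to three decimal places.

0.788

Apply the Spearman-Brown correction with n = 2:
r_full = 2(0.65) / (1 + 0.65)
       = 1.3000 / 1.6500 = 0.7879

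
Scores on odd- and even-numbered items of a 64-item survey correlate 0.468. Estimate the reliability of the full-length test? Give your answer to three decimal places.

0.638

The full test is twice the length of either half (n = 2).
r_full = 2r_hh / (1 + r_hh) = 2 × 0.468 / (1 + 0.468)
       = 0.9360 / 1.4680 = 0.6376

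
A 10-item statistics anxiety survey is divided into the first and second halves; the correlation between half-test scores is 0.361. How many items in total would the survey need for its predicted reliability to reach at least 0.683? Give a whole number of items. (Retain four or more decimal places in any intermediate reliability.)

Corrected full-test reliability: r_full = 2 × 0.361 / (1 + 0.361) ≈ 0.5305
Solve Spearman-Brown for n: n = 0.683(1 − 0.5305) / [0.5305(1 − 0.683)] = 1.9068
Items = 1.9068 × 10 ≈ 19.07 → 20

20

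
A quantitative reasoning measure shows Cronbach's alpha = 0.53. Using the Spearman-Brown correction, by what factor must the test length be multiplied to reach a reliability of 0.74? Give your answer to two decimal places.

2.52

Rearranging the Spearman-Brown formula for n,
n = r*(1 − r) / [ r (1 − r*) ]
n = 0.74(1 − 0.53) / [0.53(1 − 0.74)]
  = 0.3478 / 0.1378 = 2.5239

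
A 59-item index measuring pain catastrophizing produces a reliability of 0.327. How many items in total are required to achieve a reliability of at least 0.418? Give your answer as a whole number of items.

n = 0.418(1 − 0.327) / [0.327(1 − 0.418)]
  = 0.281314 / 0.190314 = 1.4782
So the test needs 1.4782 × 59 ≈ 87.21 items; rounding up, 88.

88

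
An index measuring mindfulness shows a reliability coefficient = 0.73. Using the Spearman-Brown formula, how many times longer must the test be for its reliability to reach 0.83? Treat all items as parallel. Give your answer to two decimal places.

Rearranging the Spearman-Brown formula for n,
n = r_target (1 − r_old) / [ r_old (1 − r_target) ]
n = [0.83 × 0.27] / [0.73 × 0.17]
n = 0.2241 / 0.1241 ≈ 1.8058

1.81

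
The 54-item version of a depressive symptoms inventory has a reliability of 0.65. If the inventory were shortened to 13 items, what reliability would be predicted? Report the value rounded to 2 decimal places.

0.31

n = 13/54 = 0.2407
r_new = (0.2407 × 0.65) / (1 + (0.2407 − 1) × 0.65)
     = 0.1565 / 0.5065 = 0.3090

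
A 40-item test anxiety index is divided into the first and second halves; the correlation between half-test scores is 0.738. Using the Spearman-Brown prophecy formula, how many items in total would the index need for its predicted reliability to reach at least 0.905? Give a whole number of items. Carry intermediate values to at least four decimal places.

68

r_full = 2(0.738)/(1 + 0.738) = 0.8493
Solve Spearman-Brown for n: n = 0.905(1 − 0.8493) / [0.8493(1 − 0.905)] = 1.6904
Items = 1.6904 × 40 ≈ 67.62 → 68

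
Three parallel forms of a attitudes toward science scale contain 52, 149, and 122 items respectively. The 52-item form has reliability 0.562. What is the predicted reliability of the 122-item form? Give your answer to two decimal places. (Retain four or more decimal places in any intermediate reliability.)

Only the ratio of lengths matters: n = 122/52 = 2.3462
r_{122} = n·r / (1 + (n − 1)·r) = 1.3186 / 1.7566 ≈ 0.7507

0.75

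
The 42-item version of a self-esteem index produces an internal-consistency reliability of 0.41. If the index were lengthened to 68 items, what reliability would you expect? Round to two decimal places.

0.53

Length ratio n = 68/42 = 1.619
Spearman-Brown: r_new = n·r / (1 + (n − 1)·r)
r_new = 1.619·0.41 / [1 + (1.619 − 1)·0.41]
     = 0.6638 / 1.2538 = 0.5294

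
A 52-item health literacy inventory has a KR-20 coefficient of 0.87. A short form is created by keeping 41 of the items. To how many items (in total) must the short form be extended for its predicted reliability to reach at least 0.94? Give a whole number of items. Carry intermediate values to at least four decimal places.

122

First, r for the 41-item form: n = 41/52 = 0.7885, so r_41 = 0.7885·0.87/(1 + (0.7885 − 1)·0.87) = 0.8407
Then solve for n' with r_old = 0.8407, r_target = 0.94: n' = 0.94(1 − 0.8407)/[0.8407(1 − 0.94)] = 2.9686
Items = 2.9686 × 41 ≈ 121.71 → 122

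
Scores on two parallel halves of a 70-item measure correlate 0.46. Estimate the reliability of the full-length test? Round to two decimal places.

0.63

The full test is twice the length of either half (n = 2).
r_full = 2(0.46) / (1 + 0.46)
       = 0.9200 / 1.4600 = 0.6301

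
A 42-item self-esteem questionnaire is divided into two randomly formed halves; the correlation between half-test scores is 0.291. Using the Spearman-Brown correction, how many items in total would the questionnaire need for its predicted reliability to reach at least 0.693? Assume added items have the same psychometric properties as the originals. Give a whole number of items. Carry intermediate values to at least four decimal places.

116

r_full = 2(0.291)/(1 + 0.291) = 0.4508
n = r_tgt(1 − r_full) / [r_full(1 − r_tgt)] = 0.693 × 0.5492 / (0.4508 × 0.307) ≈ 2.7501
Items = 2.7501 × 42 ≈ 115.50 → 116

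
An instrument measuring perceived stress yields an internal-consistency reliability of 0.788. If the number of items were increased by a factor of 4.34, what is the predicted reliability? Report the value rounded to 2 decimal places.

By Spearman-Brown, r_new = n r / (1 + (n − 1) r).
r_new = (4.34 × 0.788) / (1 + (4.34 − 1) × 0.788)
r_new = 3.4199 / 3.6319 ≈ 0.9416

0.94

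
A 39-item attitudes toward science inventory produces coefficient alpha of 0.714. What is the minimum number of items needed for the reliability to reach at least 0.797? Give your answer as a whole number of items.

62

n = 0.797 × (1 − 0.714) / [ 0.714 × (1 − 0.797) ]
n = 0.227942 / 0.144942 ≈ 1.5726
1.5726 × 39 = 61.33 → 62 items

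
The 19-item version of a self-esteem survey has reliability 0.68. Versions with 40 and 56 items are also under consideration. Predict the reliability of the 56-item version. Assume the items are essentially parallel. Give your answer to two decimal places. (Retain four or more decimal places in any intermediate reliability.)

The 40-item form is not needed; work directly from the 19-item form with n = 56/19 = 2.9474.
r_{56} = n·r / (1 + (n − 1)·r) = 2.0042 / 2.3242 ≈ 0.8623

0.86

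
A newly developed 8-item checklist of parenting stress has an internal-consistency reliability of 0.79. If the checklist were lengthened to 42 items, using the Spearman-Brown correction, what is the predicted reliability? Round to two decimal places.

The new length is 42/8 = 5.25 times the old.
Apply the Spearman-Brown prophecy formula, r' = nr / [1 + (n − 1)r]:
r_new = (5.25 × 0.79) / (1 + (5.25 − 1) × 0.79)
r_new = 4.1475 / 4.3575 ≈ 0.9518

0.95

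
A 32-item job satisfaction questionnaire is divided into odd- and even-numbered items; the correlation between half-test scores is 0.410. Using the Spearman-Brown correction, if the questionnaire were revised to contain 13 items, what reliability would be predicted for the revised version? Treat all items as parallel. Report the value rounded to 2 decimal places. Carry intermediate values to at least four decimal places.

0.36

First correct the split-half correlation to full-test reliability: r_full = 2 × 0.410 / (1 + 0.410) ≈ 0.5816
Then adjust to 13 items: n = 13/32 = 0.4062
r_new = n·r_full / (1 + (n − 1)·r_full) = 0.2362 / 0.6546 ≈ 0.3608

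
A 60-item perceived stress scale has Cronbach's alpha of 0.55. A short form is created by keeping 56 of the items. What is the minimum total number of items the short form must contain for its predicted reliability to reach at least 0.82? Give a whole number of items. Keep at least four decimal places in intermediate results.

224

First, r for the 56-item form: n = 56/60 = 0.9333, so r_56 = 0.9333·0.55/(1 + (0.9333 − 1)·0.55) = 0.5329
Then solve for n' with r_old = 0.5329, r_target = 0.82: n' = 0.82(1 − 0.5329)/[0.5329(1 − 0.82)] = 3.9931
Total items = 3.9931 × 56 = 223.61, rounded up to 224.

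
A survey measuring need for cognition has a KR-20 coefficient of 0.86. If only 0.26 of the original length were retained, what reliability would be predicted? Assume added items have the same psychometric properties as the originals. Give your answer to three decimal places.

Spearman-Brown: r_new = n·r / (1 + (n − 1)·r)
r_new = 0.26·0.86 / [1 + (0.26 − 1)·0.86]
     = 0.2236 / 0.3636 = 0.6150

0.615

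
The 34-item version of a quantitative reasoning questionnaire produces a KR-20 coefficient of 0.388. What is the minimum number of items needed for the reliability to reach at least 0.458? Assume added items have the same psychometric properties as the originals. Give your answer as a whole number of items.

46

n = 0.458 × (1 − 0.388) / [ 0.388 × (1 − 0.458) ]
n = 0.280296 / 0.210296 ≈ 1.3329
So the test needs 1.3329 × 34 ≈ 45.32 items; rounding up, 46.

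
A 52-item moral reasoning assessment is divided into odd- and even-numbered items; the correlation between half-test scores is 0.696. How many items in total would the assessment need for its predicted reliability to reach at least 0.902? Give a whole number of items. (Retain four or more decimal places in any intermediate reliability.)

105

r_full = 2(0.696)/(1 + 0.696) = 0.8208
n = r_tgt(1 − r_full) / [r_full(1 − r_tgt)] = 0.902 × 0.1792 / (0.8208 × 0.098) ≈ 2.0095
Required items = 2.0095 × 52 = 104.49, so 105 items.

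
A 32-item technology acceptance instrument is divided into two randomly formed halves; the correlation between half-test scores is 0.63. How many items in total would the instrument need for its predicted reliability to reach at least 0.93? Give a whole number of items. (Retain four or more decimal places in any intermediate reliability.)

125

r_full = 2(0.63)/(1 + 0.63) = 0.7730
Solve Spearman-Brown for n: n = 0.93(1 − 0.7730) / [0.7730(1 − 0.93)] = 3.9015
Items = 3.9015 × 32 ≈ 124.85 → 125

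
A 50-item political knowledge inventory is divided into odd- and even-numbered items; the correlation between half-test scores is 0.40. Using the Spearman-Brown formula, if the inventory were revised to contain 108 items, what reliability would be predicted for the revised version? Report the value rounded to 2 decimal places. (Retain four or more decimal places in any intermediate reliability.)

Full-test reliability from the split-half r: r_full = 2(0.40)/(1 + 0.40) = 0.5714
Length factor from 50 to 108 items: n = 108/50 = 2.1600
r_new = n·r_full / (1 + (n − 1)·r_full) = 1.2342 / 1.6628 ≈ 0.7422

0.74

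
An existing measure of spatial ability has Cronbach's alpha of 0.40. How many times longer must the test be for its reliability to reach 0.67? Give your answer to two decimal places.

3.05

n = 0.67(1 − 0.40) / [0.40(1 − 0.67)]
n = 0.4020 / 0.1320 ≈ 3.0455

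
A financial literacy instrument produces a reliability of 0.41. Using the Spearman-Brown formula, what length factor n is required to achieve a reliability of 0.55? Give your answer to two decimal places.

1.76

n = [0.55 × 0.59] / [0.41 × 0.45]
  = 0.3245 / 0.1845 = 1.7588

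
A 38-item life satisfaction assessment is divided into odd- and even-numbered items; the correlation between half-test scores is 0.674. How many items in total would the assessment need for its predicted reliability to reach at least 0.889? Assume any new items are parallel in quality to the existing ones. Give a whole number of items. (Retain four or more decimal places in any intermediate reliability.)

r_full = 2(0.674)/(1 + 0.674) = 0.8053
n = r_tgt(1 − r_full) / [r_full(1 − r_tgt)] = 0.889 × 0.1947 / (0.8053 × 0.111) ≈ 1.9364
Items = 1.9364 × 38 ≈ 73.58 → 74

74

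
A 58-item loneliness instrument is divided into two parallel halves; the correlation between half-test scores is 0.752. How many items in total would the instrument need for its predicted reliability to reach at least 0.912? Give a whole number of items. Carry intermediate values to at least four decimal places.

100

r_full = 2(0.752)/(1 + 0.752) = 0.8584
n = r_tgt(1 − r_full) / [r_full(1 − r_tgt)] = 0.912 × 0.1416 / (0.8584 × 0.088) ≈ 1.7096
Required items = 1.7096 × 58 = 99.16, so 100 items.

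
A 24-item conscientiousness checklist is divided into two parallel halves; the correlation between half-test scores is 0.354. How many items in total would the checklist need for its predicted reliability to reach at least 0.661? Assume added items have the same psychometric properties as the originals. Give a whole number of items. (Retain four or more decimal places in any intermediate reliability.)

Corrected full-test reliability: r_full = 2 × 0.354 / (1 + 0.354) ≈ 0.5229
Solve Spearman-Brown for n: n = 0.661(1 − 0.5229) / [0.5229(1 − 0.661)] = 1.7791
Items = 1.7791 × 24 ≈ 42.70 → 43

43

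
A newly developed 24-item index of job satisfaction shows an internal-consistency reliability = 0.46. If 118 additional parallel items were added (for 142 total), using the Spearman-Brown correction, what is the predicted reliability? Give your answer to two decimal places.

0.83

n = 142/24 = 5.9167
r_new = (5.9167 × 0.46) / (1 + (5.9167 − 1) × 0.46)
r_new = 2.7217 / 3.2617 ≈ 0.8344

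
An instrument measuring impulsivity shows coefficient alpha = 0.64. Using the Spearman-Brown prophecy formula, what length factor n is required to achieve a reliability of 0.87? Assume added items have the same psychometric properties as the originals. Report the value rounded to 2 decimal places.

Rearranging the Spearman-Brown formula for n,
n = r_target (1 − r_old) / [ r_old (1 − r_target) ]
n = [0.87 × 0.36] / [0.64 × 0.13]
n = 0.3132 / 0.0832 ≈ 3.7644

3.76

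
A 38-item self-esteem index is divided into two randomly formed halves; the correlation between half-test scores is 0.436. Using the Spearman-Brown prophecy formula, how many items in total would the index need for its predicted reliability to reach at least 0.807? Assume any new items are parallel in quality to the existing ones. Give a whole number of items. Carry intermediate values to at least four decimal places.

Corrected full-test reliability: r_full = 2 × 0.436 / (1 + 0.436) ≈ 0.6072
Solve Spearman-Brown for n: n = 0.807(1 − 0.6072) / [0.6072(1 − 0.807)] = 2.7049
Items = 2.7049 × 38 ≈ 102.79 → 103

103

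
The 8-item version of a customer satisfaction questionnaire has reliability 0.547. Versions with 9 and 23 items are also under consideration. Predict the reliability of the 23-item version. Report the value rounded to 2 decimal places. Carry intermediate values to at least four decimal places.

Only the ratio of lengths matters: n = 23/8 = 2.8750
r_{23} = n·r / (1 + (n − 1)·r) = 1.5726 / 2.0256 ≈ 0.7764

0.78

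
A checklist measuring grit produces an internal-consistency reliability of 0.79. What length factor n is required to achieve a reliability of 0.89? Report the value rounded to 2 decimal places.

Spearman-Brown solved for the length factor n:
n = r_target (1 − r_old) / [ r_old (1 − r_target) ]
n = 0.89 × (1 − 0.79) / [ 0.79 × (1 − 0.89) ]
  = 0.1869 / 0.0869 = 2.1507

2.15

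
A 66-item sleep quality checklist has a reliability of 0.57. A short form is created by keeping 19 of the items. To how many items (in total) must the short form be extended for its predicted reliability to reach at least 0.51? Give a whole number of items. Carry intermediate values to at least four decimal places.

Short-form reliability: n = 19/66 = 0.2879; r_19 = n·r/(1+(n−1)r) ≈ 0.2762
Length factor from the short form to reach 0.51: n' = 0.51(1 − 0.2762) / [0.2762(1 − 0.51)] ≈ 2.7275
Items = 2.7275 × 19 ≈ 51.82 → 52

52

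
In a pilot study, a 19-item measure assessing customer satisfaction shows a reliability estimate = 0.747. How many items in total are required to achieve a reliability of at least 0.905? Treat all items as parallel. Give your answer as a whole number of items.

62

n = 0.905(1 − 0.747) / [0.747(1 − 0.905)]
n = 0.228965 / 0.070965 ≈ 3.2264
So the test needs 3.2264 × 19 ≈ 61.30 items; rounding up, 62.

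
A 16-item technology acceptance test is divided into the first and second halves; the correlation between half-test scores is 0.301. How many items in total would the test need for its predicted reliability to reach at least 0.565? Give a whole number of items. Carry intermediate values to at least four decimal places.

25

r_full = 2(0.301)/(1 + 0.301) = 0.4627
n = r_tgt(1 − r_full) / [r_full(1 − r_tgt)] = 0.565 × 0.5373 / (0.4627 × 0.435) ≈ 1.5083
Required items = 1.5083 × 16 = 24.13, so 25 items.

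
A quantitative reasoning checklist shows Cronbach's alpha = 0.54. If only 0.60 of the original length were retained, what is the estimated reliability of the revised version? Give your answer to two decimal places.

0.41

r_new = 0.6·0.54 / [1 + (0.6 − 1)·0.54]
     = 0.3240 / 0.7840 = 0.4133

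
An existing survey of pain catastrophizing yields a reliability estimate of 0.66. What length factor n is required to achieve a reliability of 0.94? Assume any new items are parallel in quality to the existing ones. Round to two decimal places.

n = [0.94 × 0.34] / [0.66 × 0.06]
n = 0.3196 / 0.0396 ≈ 8.0707

8.07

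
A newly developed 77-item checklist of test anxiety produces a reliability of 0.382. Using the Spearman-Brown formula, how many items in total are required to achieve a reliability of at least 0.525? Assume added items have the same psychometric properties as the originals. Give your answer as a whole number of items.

Spearman-Brown solved for the length factor n:
n = r_target (1 − r_old) / [ r_old (1 − r_target) ]
n = 0.525(1 − 0.382) / [0.382(1 − 0.525)]
n = 0.324450 / 0.181450 ≈ 1.7881
1.7881 × 77 = 137.68 → 138 items

138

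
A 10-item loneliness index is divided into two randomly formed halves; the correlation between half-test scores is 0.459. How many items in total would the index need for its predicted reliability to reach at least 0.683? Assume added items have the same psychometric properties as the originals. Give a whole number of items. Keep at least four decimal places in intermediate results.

Corrected full-test reliability: r_full = 2 × 0.459 / (1 + 0.459) ≈ 0.6292
Solve Spearman-Brown for n: n = 0.683(1 − 0.6292) / [0.6292(1 − 0.683)] = 1.2697
Items = 1.2697 × 10 ≈ 12.70 → 13

13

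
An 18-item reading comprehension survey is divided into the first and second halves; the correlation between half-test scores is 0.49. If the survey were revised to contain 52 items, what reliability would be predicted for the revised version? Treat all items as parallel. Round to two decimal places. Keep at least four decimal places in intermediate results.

0.85

First correct the split-half correlation to full-test reliability: r_full = 2 × 0.49 / (1 + 0.49) ≈ 0.6577
Length factor from 18 to 52 items: n = 52/18 = 2.8889
r_new = n·r_full / (1 + (n − 1)·r_full) = 1.9000 / 2.2423 ≈ 0.8473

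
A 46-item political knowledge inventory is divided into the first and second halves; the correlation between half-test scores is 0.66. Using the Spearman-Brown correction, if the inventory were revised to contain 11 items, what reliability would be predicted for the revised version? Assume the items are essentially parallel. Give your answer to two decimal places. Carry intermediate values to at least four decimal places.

Full-test reliability from the split-half r: r_full = 2(0.66)/(1 + 0.66) = 0.7952
Then adjust to 11 items: n = 11/46 = 0.2391
r_new = n·r_full / (1 + (n − 1)·r_full) = 0.1901 / 0.3949 ≈ 0.4814

0.48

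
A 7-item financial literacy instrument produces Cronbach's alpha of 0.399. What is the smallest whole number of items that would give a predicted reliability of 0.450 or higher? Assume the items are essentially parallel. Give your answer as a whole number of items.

Rearranging the Spearman-Brown formula for n,
n = r*(1 − r) / [ r (1 − r*) ]
n = [0.450 × 0.601] / [0.399 × 0.550]
  = 0.270450 / 0.219450 = 1.2324
Items needed = n × 7 = 1.2324 × 7 ≈ 8.63 → round up to 9

9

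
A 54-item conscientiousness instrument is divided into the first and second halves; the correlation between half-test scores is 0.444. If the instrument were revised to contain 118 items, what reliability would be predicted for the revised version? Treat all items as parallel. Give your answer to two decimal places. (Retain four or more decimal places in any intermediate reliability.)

0.78

First correct the split-half correlation to full-test reliability: r_full = 2 × 0.444 / (1 + 0.444) ≈ 0.6150
Then adjust to 118 items: n = 118/54 = 2.1852
r_new = n·r_full / (1 + (n − 1)·r_full) = 1.3439 / 1.7289 ≈ 0.7773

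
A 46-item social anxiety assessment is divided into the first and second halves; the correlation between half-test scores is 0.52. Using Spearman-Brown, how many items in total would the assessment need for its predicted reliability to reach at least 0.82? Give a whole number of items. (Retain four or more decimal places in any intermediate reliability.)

97

r_full = 2(0.52)/(1 + 0.52) = 0.6842
n = r_tgt(1 − r_full) / [r_full(1 − r_tgt)] = 0.82 × 0.3158 / (0.6842 × 0.18) ≈ 2.1027
Items = 2.1027 × 46 ≈ 96.72 → 97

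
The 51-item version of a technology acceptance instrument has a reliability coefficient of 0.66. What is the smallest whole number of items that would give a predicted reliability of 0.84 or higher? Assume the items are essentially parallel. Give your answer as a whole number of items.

138

Invert Spearman-Brown to solve for n:
n = r_target (1 − r_old) / [ r_old (1 − r_target) ]
n = [0.84 × 0.34] / [0.66 × 0.16]
n = 0.2856 / 0.1056 ≈ 2.7045
So the test needs 2.7045 × 51 ≈ 137.93 items; rounding up, 138.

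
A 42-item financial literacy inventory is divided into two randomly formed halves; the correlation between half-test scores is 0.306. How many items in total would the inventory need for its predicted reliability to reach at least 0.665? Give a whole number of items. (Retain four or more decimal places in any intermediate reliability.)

r_full = 2(0.306)/(1 + 0.306) = 0.4686
n = r_tgt(1 − r_full) / [r_full(1 − r_tgt)] = 0.665 × 0.5314 / (0.4686 × 0.335) ≈ 2.2511
Items = 2.2511 × 42 ≈ 94.55 → 95

95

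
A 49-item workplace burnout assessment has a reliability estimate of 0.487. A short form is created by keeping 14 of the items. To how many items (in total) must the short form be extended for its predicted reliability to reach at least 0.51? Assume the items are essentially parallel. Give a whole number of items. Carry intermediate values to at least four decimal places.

54

Short-form reliability: n = 14/49 = 0.2857; r_14 = n·r/(1+(n−1)r) ≈ 0.2134
Length factor from the short form to reach 0.51: n' = 0.51(1 − 0.2134) / [0.2134(1 − 0.51)] ≈ 3.8365
Total items = 3.8365 × 14 = 53.71, rounded up to 54.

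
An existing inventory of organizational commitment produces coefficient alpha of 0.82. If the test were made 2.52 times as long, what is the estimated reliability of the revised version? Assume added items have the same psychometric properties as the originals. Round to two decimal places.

0.92

Spearman-Brown: r_new = n·r / (1 + (n − 1)·r)
r_new = (2.52 × 0.82) / (1 + (2.52 − 1) × 0.82)
r_new = 2.0664 / 2.2464 ≈ 0.9199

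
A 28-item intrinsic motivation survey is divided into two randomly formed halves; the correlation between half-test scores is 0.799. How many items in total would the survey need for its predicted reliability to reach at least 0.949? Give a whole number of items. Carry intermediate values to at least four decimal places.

66

Corrected full-test reliability: r_full = 2 × 0.799 / (1 + 0.799) ≈ 0.8883
Solve Spearman-Brown for n: n = 0.949(1 − 0.8883) / [0.8883(1 − 0.949)] = 2.3399
Items = 2.3399 × 28 ≈ 65.52 → 66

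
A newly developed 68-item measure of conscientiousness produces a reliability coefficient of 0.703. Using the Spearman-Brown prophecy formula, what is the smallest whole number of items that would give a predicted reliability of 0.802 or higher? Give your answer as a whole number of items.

117

Spearman-Brown solved for the length factor n:
n = r_target (1 − r_old) / [ r_old (1 − r_target) ]
n = [0.802 × 0.297] / [0.703 × 0.198]
  = 0.238194 / 0.139194 = 1.7112
Items needed = n × 68 = 1.7112 × 68 ≈ 116.36 → round up to 117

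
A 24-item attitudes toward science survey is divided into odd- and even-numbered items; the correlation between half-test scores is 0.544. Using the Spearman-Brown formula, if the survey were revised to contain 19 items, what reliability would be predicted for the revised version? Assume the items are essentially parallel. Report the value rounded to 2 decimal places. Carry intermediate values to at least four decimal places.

0.65

Full-test reliability from the split-half r: r_full = 2(0.544)/(1 + 0.544) = 0.7047
Then adjust to 19 items: n = 19/24 = 0.7917
r_new = n·r_full / (1 + (n − 1)·r_full) = 0.5579 / 0.8532 ≈ 0.6539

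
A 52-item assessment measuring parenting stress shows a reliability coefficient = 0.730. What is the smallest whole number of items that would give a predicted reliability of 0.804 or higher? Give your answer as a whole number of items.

79

Spearman-Brown solved for the length factor n:
n = r*(1 − r) / [ r (1 − r*) ]
n = [0.804 × 0.270] / [0.730 × 0.196]
  = 0.217080 / 0.143080 = 1.5172
Items needed = n × 52 = 1.5172 × 52 ≈ 78.89 → round up to 79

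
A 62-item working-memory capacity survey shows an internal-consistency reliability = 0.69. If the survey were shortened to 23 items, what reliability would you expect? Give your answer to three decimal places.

Length ratio n = 23/62 = 0.371
Apply the Spearman-Brown prophecy formula, r' = nr / [1 + (n − 1)r]:
r_new = (0.371 × 0.69) / (1 + (0.371 − 1) × 0.69)
     = 0.2560 / 0.5660 = 0.4523

0.452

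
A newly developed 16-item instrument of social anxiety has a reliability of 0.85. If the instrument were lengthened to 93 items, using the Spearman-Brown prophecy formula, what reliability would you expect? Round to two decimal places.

0.97

Length ratio n = 93/16 = 5.8125
r_new = 5.8125·0.85 / [1 + (5.8125 − 1)·0.85]
     = 4.9406 / 5.0906 = 0.9705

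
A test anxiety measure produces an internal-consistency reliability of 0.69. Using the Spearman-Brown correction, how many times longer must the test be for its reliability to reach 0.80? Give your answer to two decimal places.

Rearranging the Spearman-Brown formula for n,
n = r*(1 − r) / [ r (1 − r*) ]
n = 0.80 × (1 − 0.69) / [ 0.69 × (1 − 0.80) ]
n = 0.2480 / 0.1380 ≈ 1.7971

1.80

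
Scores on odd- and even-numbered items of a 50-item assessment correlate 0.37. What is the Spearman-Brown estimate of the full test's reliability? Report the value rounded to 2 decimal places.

0.54

The full test is twice the length of either half (n = 2).
r_full = 2(0.37) / (1 + 0.37)
       = 0.7400 / 1.3700 = 0.5401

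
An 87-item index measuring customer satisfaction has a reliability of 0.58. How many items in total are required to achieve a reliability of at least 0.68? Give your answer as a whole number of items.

134

n = [0.68 × 0.42] / [0.58 × 0.32]
  = 0.2856 / 0.1856 = 1.5388
1.5388 × 87 = 133.88 → 134 items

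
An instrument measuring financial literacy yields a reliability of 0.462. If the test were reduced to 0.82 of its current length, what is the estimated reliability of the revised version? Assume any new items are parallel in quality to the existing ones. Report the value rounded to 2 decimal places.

0.41

r_new = 0.82·0.462 / [1 + (0.82 − 1)·0.462]
     = 0.3788 / 0.9168 = 0.4132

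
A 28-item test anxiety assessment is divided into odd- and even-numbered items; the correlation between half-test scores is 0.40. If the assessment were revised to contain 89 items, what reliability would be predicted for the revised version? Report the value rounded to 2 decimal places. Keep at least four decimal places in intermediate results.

0.81

Spearman-Brown correction (n = 2): r_full = 2·0.40/(1 + 0.40) = 0.5714
Length factor from 28 to 89 items: n = 89/28 = 3.1786
r_new = n·r_full / (1 + (n − 1)·r_full) = 1.8163 / 2.2449 ≈ 0.8091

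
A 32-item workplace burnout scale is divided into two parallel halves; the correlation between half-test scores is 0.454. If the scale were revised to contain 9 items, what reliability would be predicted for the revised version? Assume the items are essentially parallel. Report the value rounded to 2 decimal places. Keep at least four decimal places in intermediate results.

Spearman-Brown correction (n = 2): r_full = 2·0.454/(1 + 0.454) = 0.6245
Then adjust to 9 items: n = 9/32 = 0.2812
r_new = n·r_full / (1 + (n − 1)·r_full) = 0.1756 / 0.5511 ≈ 0.3186

0.32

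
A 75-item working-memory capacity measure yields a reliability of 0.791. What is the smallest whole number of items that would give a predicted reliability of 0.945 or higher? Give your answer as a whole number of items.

Invert Spearman-Brown to solve for n:
n = r_target (1 − r_old) / [ r_old (1 − r_target) ]
n = 0.945 × (1 − 0.791) / [ 0.791 × (1 − 0.945) ]
  = 0.197505 / 0.043505 = 4.5398
Items needed = n × 75 = 4.5398 × 75 ≈ 340.48 → round up to 341

341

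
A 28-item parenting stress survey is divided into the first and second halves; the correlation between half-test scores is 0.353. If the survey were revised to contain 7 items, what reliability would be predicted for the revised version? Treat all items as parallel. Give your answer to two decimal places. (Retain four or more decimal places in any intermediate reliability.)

Full-test reliability from the split-half r: r_full = 2(0.353)/(1 + 0.353) = 0.5218
Then adjust to 7 items: n = 7/28 = 0.2500
r_new = n·r_full / (1 + (n − 1)·r_full) = 0.1305 / 0.6086 ≈ 0.2144

0.21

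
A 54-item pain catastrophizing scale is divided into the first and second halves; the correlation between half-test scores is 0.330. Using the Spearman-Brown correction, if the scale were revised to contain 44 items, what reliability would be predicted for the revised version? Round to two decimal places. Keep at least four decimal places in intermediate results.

0.45

Spearman-Brown correction (n = 2): r_full = 2·0.330/(1 + 0.330) = 0.4962
Then adjust to 44 items: n = 44/54 = 0.8148
r_new = n·r_full / (1 + (n − 1)·r_full) = 0.4043 / 0.9081 ≈ 0.4452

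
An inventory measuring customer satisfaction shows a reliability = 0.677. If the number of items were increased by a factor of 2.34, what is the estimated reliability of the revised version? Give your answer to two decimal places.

r_new = 2.34·0.677 / [1 + (2.34 − 1)·0.677]
     = 1.5842 / 1.9072 = 0.8306

0.83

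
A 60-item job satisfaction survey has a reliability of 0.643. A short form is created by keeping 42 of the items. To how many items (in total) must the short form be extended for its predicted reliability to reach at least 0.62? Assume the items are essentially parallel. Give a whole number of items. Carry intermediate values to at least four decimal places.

First, r for the 42-item form: n = 42/60 = 0.7000, so r_42 = 0.7000·0.643/(1 + (0.7000 − 1)·0.643) = 0.5577
Length factor from the short form to reach 0.62: n' = 0.62(1 − 0.5577) / [0.5577(1 − 0.62)] ≈ 1.2940
Total items = 1.2940 × 42 = 54.35, rounded up to 55.

55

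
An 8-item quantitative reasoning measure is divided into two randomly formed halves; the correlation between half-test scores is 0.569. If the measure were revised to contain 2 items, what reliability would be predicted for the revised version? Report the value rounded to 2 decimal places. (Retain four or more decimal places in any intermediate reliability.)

0.40

First correct the split-half correlation to full-test reliability: r_full = 2 × 0.569 / (1 + 0.569) ≈ 0.7253
Then adjust to 2 items: n = 2/8 = 0.2500
r_new = n·r_full / (1 + (n − 1)·r_full) = 0.1813 / 0.4560 ≈ 0.3976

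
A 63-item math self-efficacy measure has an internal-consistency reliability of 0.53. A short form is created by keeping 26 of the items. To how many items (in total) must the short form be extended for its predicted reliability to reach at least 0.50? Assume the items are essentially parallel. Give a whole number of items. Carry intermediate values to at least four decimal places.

First, r for the 26-item form: n = 26/63 = 0.4127, so r_26 = 0.4127·0.53/(1 + (0.4127 − 1)·0.53) = 0.3176
Length factor from the short form to reach 0.50: n' = 0.50(1 − 0.3176) / [0.3176(1 − 0.50)] ≈ 2.1486
Items = 2.1486 × 26 ≈ 55.86 → 56

56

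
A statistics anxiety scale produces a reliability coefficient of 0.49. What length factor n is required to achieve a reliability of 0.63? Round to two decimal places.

Spearman-Brown solved for the length factor n:
n = r*(1 − r) / [ r (1 − r*) ]
n = [0.63 × 0.51] / [0.49 × 0.37]
  = 0.3213 / 0.1813 = 1.7722

1.77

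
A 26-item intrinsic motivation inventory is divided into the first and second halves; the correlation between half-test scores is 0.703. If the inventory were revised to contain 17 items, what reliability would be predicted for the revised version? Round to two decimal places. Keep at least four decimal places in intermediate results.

First correct the split-half correlation to full-test reliability: r_full = 2 × 0.703 / (1 + 0.703) ≈ 0.8256
Then adjust to 17 items: n = 17/26 = 0.6538
r_new = n·r_full / (1 + (n − 1)·r_full) = 0.5398 / 0.7142 ≈ 0.7558

0.76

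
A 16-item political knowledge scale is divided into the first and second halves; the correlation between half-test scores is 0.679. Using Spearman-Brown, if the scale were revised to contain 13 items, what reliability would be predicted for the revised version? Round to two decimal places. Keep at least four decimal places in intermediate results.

First correct the split-half correlation to full-test reliability: r_full = 2 × 0.679 / (1 + 0.679) ≈ 0.8088
Then adjust to 13 items: n = 13/16 = 0.8125
r_new = n·r_full / (1 + (n − 1)·r_full) = 0.6572 / 0.8483 ≈ 0.7747

0.77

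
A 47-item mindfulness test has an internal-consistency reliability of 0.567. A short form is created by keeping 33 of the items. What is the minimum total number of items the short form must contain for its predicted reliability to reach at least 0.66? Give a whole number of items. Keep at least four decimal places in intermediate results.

First, r for the 33-item form: n = 33/47 = 0.7021, so r_33 = 0.7021·0.567/(1 + (0.7021 − 1)·0.567) = 0.4790
Then solve for n' with r_old = 0.4790, r_target = 0.66: n' = 0.66(1 − 0.4790)/[0.4790(1 − 0.66)] = 2.1114
Items = 2.1114 × 33 ≈ 69.68 → 70

70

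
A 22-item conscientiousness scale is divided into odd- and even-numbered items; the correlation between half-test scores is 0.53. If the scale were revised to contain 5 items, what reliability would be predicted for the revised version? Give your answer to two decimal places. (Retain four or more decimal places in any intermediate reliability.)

0.34

Full-test reliability from the split-half r: r_full = 2(0.53)/(1 + 0.53) = 0.6928
Length factor from 22 to 5 items: n = 5/22 = 0.2273
r_new = n·r_full / (1 + (n − 1)·r_full) = 0.1575 / 0.4647 ≈ 0.3389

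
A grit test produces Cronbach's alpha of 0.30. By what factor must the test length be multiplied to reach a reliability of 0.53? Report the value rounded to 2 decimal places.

2.63

n = [0.53 × 0.70] / [0.30 × 0.47]
n = 0.3710 / 0.1410 ≈ 2.6312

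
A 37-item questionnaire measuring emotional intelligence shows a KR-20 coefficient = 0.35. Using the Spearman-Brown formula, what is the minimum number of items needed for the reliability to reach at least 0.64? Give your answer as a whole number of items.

Invert Spearman-Brown to solve for n:
n = r_target (1 − r_old) / [ r_old (1 − r_target) ]
n = [0.64 × 0.65] / [0.35 × 0.36]
  = 0.4160 / 0.1260 = 3.3016
3.3016 × 37 = 122.16 → 123 items

123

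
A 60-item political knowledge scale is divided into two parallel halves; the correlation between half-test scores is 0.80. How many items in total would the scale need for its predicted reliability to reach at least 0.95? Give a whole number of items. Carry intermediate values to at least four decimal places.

r_full = 2(0.80)/(1 + 0.80) = 0.8889
Solve Spearman-Brown for n: n = 0.95(1 − 0.8889) / [0.8889(1 − 0.95)] = 2.3747
Required items = 2.3747 × 60 = 142.48, so 143 items.

143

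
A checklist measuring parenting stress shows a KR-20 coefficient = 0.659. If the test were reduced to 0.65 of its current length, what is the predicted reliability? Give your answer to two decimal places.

0.56

Spearman-Brown: r_new = n·r / (1 + (n − 1)·r)
r_new = 0.65·0.659 / [1 + (0.65 − 1)·0.659]
     = 0.4284 / 0.7693 = 0.5569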